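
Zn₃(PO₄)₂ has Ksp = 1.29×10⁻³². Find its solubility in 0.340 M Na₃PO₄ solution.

Zn₃(PO₄)₂(s) ⇌ 3 Zn²⁺(aq) + 2 PO₄³⁻(aq)
Let s be the solubility of Zn₃(PO₄)₂ here. The common ion gives [PO₄³⁻] ≈ 0.340 M, and [Zn²⁺] = 3s.
Ksp = [Zn²⁺]^3[PO₄³⁻]^2 = (3s)^3(0.340)^2
(3s)^3 = 1.29×10⁻³² / (0.340)^2 = 1.12×10⁻³¹
s = 1.60×10⁻¹¹ M

1.60×10⁻¹¹ M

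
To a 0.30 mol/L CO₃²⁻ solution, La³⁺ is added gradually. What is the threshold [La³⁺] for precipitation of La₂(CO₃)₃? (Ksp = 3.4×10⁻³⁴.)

The threshold for precipitation is Q = Ksp.
La₂(CO₃)₃(s) ⇌ 2 La³⁺(aq) + 3 CO₃²⁻(aq)
Ksp = [La³⁺]^2[CO₃²⁻]^3 = [La³⁺]^2(0.30)^3
[La³⁺]^2 = 3.4×10⁻³⁴ / (0.30)^3 = 1.3×10⁻³²
[La³⁺] = 1.1×10⁻¹⁶ mol/L

1.1×10⁻¹⁶ M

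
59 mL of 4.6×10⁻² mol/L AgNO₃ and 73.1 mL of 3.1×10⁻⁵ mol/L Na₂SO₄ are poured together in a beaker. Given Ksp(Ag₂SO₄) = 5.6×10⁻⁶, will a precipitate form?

The combined volume is 132.1 mL.
[Ag⁺] = (4.6×10⁻²)(59)/132.1 = 2.1×10⁻² mol/L
[SO₄²⁻] = (3.1×10⁻⁵)(73.1)/132.1 = 1.7×10⁻⁵ mol/L
Q = [Ag⁺]^2[SO₄²⁻] = 7.2×10⁻⁹
Q = 7.2×10⁻⁹ < Ksp = 5.6×10⁻⁶, so the solution is unsaturated and no precipitate forms.

No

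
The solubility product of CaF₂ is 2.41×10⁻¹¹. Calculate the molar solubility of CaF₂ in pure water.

CaF₂(s) ⇌ Ca²⁺(aq) + 2 F⁻(aq)
For each mole of CaF₂ that dissolves per liter, [Ca²⁺] = s and [F⁻] = 2s; let s denote this solubility.
Ksp = [Ca²⁺][F⁻]^2 = s · (2s)^2 = 4s^3
4s^3 = 2.41×10⁻¹¹  ⇒  s^3 = 6.03×10⁻¹²
Taking the 3rd root, s = 1.82×10⁻⁴ mol/L.

1.82×10⁻⁴ M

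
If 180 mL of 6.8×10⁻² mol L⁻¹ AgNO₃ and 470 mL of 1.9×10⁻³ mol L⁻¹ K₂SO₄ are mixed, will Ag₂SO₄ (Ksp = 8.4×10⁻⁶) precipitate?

No

Total volume after mixing = 180 + 470 = 650 mL.
[Ag⁺] = (6.8×10⁻²)(180)/650 = 1.9×10⁻² mol L⁻¹
[SO₄²⁻] = (1.9×10⁻³)(470)/650 = 1.4×10⁻³ mol L⁻¹
Q = [Ag⁺]^2[SO₄²⁻] = 4.9×10⁻⁷
Since Q (4.9×10⁻⁷) is less than Ksp (8.4×10⁻⁶), no Ag₂SO₄ precipitates.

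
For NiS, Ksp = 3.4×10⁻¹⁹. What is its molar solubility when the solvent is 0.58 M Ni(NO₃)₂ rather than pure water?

5.9×10⁻¹⁹ M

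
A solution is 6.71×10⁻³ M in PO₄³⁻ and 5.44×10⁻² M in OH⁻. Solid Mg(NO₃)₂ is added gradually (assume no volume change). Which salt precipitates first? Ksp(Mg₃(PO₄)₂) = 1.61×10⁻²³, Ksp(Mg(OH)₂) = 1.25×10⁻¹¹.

Mg(OH)₂

Precipitation of each salt begins when its ion product equals Ksp.
For Mg₃(PO₄)₂: [Mg²⁺] = (Ksp/[PO₄³⁻]^2)^(1/3) = 7.10×10⁻⁷ M
For Mg(OH)₂: [Mg²⁺] = (Ksp/[OH⁻]^2) = 4.22×10⁻⁹ M
Since Mg(OH)₂ needs less Mg²⁺ to reach saturation, it precipitates first.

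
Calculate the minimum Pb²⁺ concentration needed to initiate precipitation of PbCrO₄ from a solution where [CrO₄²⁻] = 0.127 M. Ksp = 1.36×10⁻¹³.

1.07×10⁻¹² M

Precipitation begins when Q = Ksp.
PbCrO₄(s) ⇌ Pb²⁺(aq) + CrO₄²⁻(aq)
Ksp = [Pb²⁺][CrO₄²⁻] = [Pb²⁺](0.127)
[Pb²⁺] = 1.36×10⁻¹³ / (0.127) = 1.07×10⁻¹²
[Pb²⁺] = 1.07×10⁻¹² M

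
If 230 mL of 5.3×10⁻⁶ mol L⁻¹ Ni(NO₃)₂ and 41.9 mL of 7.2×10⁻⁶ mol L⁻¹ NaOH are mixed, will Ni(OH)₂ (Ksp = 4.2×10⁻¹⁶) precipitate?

No

Total volume after mixing = 230 + 41.9 = 271.9 mL.
[Ni²⁺] = (5.3×10⁻⁶)(230)/271.9 = 4.5×10⁻⁶ mol L⁻¹
[OH⁻] = (7.2×10⁻⁶)(41.9)/271.9 = 1.1×10⁻⁶ mol L⁻¹
Q = [Ni²⁺][OH⁻]^2 = 5.5×10⁻¹⁸
Since Q (5.5×10⁻¹⁸) is less than Ksp (4.2×10⁻¹⁶), no Ni(OH)₂ precipitates.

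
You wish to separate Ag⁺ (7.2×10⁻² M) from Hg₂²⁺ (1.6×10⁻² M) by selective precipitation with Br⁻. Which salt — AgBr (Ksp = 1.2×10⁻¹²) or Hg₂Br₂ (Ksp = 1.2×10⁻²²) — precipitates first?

AgBr

Each salt precipitates once Q = Ksp for that salt.
For AgBr: [Br⁻] = (Ksp/[Ag⁺]) = 1.7×10⁻¹¹ M
For Hg₂Br₂: [Br⁻] = (Ksp/[Hg₂²⁺])^(1/2) = 8.7×10⁻¹¹ M
The smaller threshold [Br⁻] is reached first, so AgBr precipitates first.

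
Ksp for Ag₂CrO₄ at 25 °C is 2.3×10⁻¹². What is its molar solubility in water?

8.3×10⁻⁵ M

Ag₂CrO₄(s) ⇌ 2 Ag⁺(aq) + CrO₄²⁻(aq)
With molar solubility s: [Ag⁺] = 2s, [CrO₄²⁻] = s.
Ksp = [Ag⁺]^2[CrO₄²⁻] = (2s)^2 · s = 4s^3
4s^3 = 2.3×10⁻¹²  ⇒  s^3 = 5.8×10⁻¹³
s = (5.8×10⁻¹³)^(1/3) = 8.3×10⁻⁵ M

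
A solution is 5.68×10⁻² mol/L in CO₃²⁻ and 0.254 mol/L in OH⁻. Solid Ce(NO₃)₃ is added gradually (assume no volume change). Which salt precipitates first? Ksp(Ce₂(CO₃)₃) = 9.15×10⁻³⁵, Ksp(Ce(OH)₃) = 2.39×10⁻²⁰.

The threshold for precipitation is Q = Ksp.
For Ce₂(CO₃)₃: [Ce³⁺] = (Ksp/[CO₃²⁻]^3)^(1/2) = 7.07×10⁻¹⁶ mol/L
For Ce(OH)₃: [Ce³⁺] = (Ksp/[OH⁻]^3) = 1.46×10⁻¹⁸ mol/L
Ce(OH)₃ requires the lower [Ce³⁺], so it precipitates first.

Ce(OH)₃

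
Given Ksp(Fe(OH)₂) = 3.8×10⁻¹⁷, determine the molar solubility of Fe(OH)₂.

2.1×10⁻⁶ M

Fe(OH)₂(s) ⇌ Fe²⁺(aq) + 2 OH⁻(aq)
Call the molar solubility s, so that [Fe²⁺] = s and [OH⁻] = 2s.
Ksp = [Fe²⁺][OH⁻]^2 = s · (2s)^2 = 4s^3
4s^3 = 3.8×10⁻¹⁷  ⇒  s^3 = 9.5×10⁻¹⁸
s = (9.5×10⁻¹⁸)^(1/3) = 2.1×10⁻⁶ M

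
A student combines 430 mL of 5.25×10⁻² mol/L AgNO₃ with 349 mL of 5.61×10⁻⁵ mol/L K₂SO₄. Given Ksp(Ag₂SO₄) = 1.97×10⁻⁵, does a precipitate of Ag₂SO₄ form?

After mixing, V = 430 mL + 349 mL = 779 mL.
[Ag⁺] = (5.25×10⁻²)(430)/779 = 2.90×10⁻² mol/L
[SO₄²⁻] = (5.61×10⁻⁵)(349)/779 = 2.51×10⁻⁵ mol/L
Q = [Ag⁺]^2[SO₄²⁻] = 2.11×10⁻⁸
Since Q (2.11×10⁻⁸) is less than Ksp (1.97×10⁻⁵), no Ag₂SO₄ precipitates.

No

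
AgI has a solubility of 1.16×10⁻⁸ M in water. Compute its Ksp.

AgI(s) ⇌ Ag⁺(aq) + I⁻(aq)
If s mol/L of AgI dissolves, [Ag⁺] = s and [I⁻] = s.
Ksp = [Ag⁺][I⁻] = s · s = s^2
Ksp = (1.16×10⁻⁸)^2 = 1.35×10⁻¹⁶

Ksp = 1.35×10⁻¹⁶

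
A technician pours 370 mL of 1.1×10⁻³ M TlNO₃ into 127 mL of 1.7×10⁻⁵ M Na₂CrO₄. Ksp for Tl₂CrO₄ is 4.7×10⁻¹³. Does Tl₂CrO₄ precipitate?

Total volume after mixing = 370 + 127 = 497 mL.
[Tl⁺] = (1.1×10⁻³)(370)/497 = 8.2×10⁻⁴ M
[CrO₄²⁻] = (1.7×10⁻⁵)(127)/497 = 4.3×10⁻⁶ M
Q = [Tl⁺]^2[CrO₄²⁻] = 2.9×10⁻¹²
Q = 2.9×10⁻¹² > Ksp = 4.7×10⁻¹³, so the solution is supersaturated and Tl₂CrO₄ precipitates.

Yes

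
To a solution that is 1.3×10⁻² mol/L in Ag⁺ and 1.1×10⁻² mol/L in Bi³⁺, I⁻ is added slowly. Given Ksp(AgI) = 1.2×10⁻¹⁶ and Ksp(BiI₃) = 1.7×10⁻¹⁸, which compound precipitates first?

The threshold for precipitation is Q = Ksp.
For AgI: [I⁻] = (Ksp/[Ag⁺]) = 9.2×10⁻¹⁵ mol/L
For BiI₃: [I⁻] = (Ksp/[Bi³⁺])^(1/3) = 5.4×10⁻⁶ mol/L
Since AgI needs less I⁻ to reach saturation, it precipitates first.

AgI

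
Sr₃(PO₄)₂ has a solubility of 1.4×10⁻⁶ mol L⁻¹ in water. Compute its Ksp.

Sr₃(PO₄)₂(s) ⇌ 3 Sr²⁺(aq) + 2 PO₄³⁻(aq)
Call the molar solubility s, so that [Sr²⁺] = 3s and [PO₄³⁻] = 2s.
Ksp = [Sr²⁺]^3[PO₄³⁻]^2 = (3s)^3 · (2s)^2 = 108s^5
Ksp = 108 × (1.4×10⁻⁶)^5 = 5.8×10⁻²⁸

Ksp = 5.8×10⁻²⁸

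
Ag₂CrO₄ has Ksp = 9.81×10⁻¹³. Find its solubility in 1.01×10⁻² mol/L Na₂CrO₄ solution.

Ag₂CrO₄(s) ⇌ 2 Ag⁺(aq) + CrO₄²⁻(aq)
CrO₄²⁻ is already present at 1.01×10⁻² mol/L. If s mol/L of Ag₂CrO₄ dissolves, [Ag⁺] = 2s while [CrO₄²⁻] ≈ 1.01×10⁻² mol/L.
Ksp = [Ag⁺]^2[CrO₄²⁻] = (2s)^2(1.01×10⁻²)
(2s)^2 = 9.81×10⁻¹³ / (1.01×10⁻²) = 9.71×10⁻¹¹
s = 4.93×10⁻⁶ mol/L

4.93×10⁻⁶ M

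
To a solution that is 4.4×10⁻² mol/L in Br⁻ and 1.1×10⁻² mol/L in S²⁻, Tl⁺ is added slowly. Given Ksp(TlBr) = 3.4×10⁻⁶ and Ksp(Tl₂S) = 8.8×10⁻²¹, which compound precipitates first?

Precipitation begins when Q = Ksp.
For TlBr: [Tl⁺] = (Ksp/[Br⁻]) = 7.7×10⁻⁵ mol/L
For Tl₂S: [Tl⁺] = (Ksp/[S²⁻])^(1/2) = 8.9×10⁻¹⁰ mol/L
Since Tl₂S needs less Tl⁺ to reach saturation, it precipitates first.

Tl₂S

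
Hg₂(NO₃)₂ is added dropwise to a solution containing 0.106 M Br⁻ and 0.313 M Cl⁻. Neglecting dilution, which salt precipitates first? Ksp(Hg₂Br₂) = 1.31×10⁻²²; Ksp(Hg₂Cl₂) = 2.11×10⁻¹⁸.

Hg₂Br₂

Each salt precipitates once Q = Ksp for that salt.
For Hg₂Br₂: [Hg₂²⁺] = (Ksp/[Br⁻]^2) = 1.17×10⁻²⁰ M
For Hg₂Cl₂: [Hg₂²⁺] = (Ksp/[Cl⁻]^2) = 2.15×10⁻¹⁷ M
Hg₂Br₂ requires the lower [Hg₂²⁺], so it precipitates first.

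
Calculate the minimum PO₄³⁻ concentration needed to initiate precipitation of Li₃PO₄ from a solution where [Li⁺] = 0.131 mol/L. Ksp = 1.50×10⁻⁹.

Precipitation of each salt begins when its ion product equals Ksp.
Li₃PO₄(s) ⇌ 3 Li⁺(aq) + PO₄³⁻(aq)
Ksp = [Li⁺]^3[PO₄³⁻] = [PO₄³⁻](0.131)^3
[PO₄³⁻] = 1.50×10⁻⁹ / (0.131)^3 = 6.67×10⁻⁷
[PO₄³⁻] = 6.67×10⁻⁷ mol/L

6.67×10⁻⁷ M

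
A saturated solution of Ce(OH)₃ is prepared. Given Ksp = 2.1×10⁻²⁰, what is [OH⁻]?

1.6×10⁻⁵ M

Ce(OH)₃(s) ⇌ Ce³⁺(aq) + 3 OH⁻(aq)
Let s be the molar solubility. Then [Ce³⁺] = s and [OH⁻] = 3s.
Ksp = [Ce³⁺][OH⁻]^3 = s · (3s)^3 = 27s^4 = 2.1×10⁻²⁰
s = 5.3×10⁻⁶ mol/L
[OH⁻] = 3s = 1.6×10⁻⁵ mol/L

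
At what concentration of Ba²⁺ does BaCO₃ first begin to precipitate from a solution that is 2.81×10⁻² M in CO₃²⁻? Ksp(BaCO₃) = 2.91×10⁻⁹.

1.04×10⁻⁷ M

The threshold for precipitation is Q = Ksp.
BaCO₃(s) ⇌ Ba²⁺(aq) + CO₃²⁻(aq)
Ksp = [Ba²⁺][CO₃²⁻] = [Ba²⁺](2.81×10⁻²)
[Ba²⁺] = 2.91×10⁻⁹ / (2.81×10⁻²) = 1.04×10⁻⁷
[Ba²⁺] = 1.04×10⁻⁷ M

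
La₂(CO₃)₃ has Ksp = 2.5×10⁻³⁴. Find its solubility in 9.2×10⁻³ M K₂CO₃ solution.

La₂(CO₃)₃(s) ⇌ 2 La³⁺(aq) + 3 CO₃²⁻(aq)
With CO₃²⁻ already at 9.2×10⁻³ M and s small, take [CO₃²⁻] ≈ 9.2×10⁻³ M and [La³⁺] = 2s.
Ksp = [La³⁺]^2[CO₃²⁻]^3 = (2s)^2(9.2×10⁻³)^3
(2s)^2 = 2.5×10⁻³⁴ / (9.2×10⁻³)^3 = 3.2×10⁻²⁸
s = 9.0×10⁻¹⁵ M

9.0×10⁻¹⁵ M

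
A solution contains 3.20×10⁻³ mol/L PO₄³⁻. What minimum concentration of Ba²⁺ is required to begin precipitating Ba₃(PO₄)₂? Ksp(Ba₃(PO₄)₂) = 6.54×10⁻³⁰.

The threshold for precipitation is Q = Ksp.
Ba₃(PO₄)₂(s) ⇌ 3 Ba²⁺(aq) + 2 PO₄³⁻(aq)
Ksp = [Ba²⁺]^3[PO₄³⁻]^2 = [Ba²⁺]^3(3.20×10⁻³)^2
[Ba²⁺]^3 = 6.54×10⁻³⁰ / (3.20×10⁻³)^2 = 6.39×10⁻²⁵
[Ba²⁺] = 8.61×10⁻⁹ mol/L

8.61×10⁻⁹ M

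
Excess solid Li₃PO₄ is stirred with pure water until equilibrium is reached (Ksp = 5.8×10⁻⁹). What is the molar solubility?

3.8×10⁻³ M

Li₃PO₄(s) ⇌ 3 Li⁺(aq) + PO₄³⁻(aq)
If s mol/L of Li₃PO₄ dissolves, [Li⁺] = 3s and [PO₄³⁻] = s.
Ksp = [Li⁺]^3[PO₄³⁻] = (3s)^3 · s = 27s^4
27s^4 = 5.8×10⁻⁹  ⇒  s^4 = 2.1×10⁻¹⁰
s = (2.1×10⁻¹⁰)^(1/4) = 3.8×10⁻³ mol/L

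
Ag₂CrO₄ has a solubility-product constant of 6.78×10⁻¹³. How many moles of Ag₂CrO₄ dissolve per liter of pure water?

5.53×10⁻⁵ M

Ag₂CrO₄(s) ⇌ 2 Ag⁺(aq) + CrO₄²⁻(aq)
With molar solubility s: [Ag⁺] = 2s, [CrO₄²⁻] = s.
Ksp = [Ag⁺]^2[CrO₄²⁻] = (2s)^2 · s = 4s^3
4s^3 = 6.78×10⁻¹³  ⇒  s^3 = 1.70×10⁻¹³
s = 5.53×10⁻⁵ mol L⁻¹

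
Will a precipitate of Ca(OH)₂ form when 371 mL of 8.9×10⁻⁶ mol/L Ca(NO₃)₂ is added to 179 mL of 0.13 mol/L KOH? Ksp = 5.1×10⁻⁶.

The combined volume is 550 mL.
[Ca²⁺] = (8.9×10⁻⁶)(371)/550 = 6.0×10⁻⁶ mol/L
[OH⁻] = (0.13)(179)/550 = 4.2×10⁻² mol/L
Q = [Ca²⁺][OH⁻]^2 = 1.1×10⁻⁸
Q < Ksp (1.1×10⁻⁸ vs 5.1×10⁻⁶); the solution remains unsaturated and no precipitate forms.

No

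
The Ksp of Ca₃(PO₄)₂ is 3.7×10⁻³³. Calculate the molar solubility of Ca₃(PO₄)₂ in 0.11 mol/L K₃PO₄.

2.2×10⁻¹¹ M

Ca₃(PO₄)₂(s) ⇌ 3 Ca²⁺(aq) + 2 PO₄³⁻(aq)
Let s be the solubility of Ca₃(PO₄)₂ here. The common ion gives [PO₄³⁻] ≈ 0.11 mol/L, and [Ca²⁺] = 3s.
Ksp = [Ca²⁺]^3[PO₄³⁻]^2 = (3s)^3(0.11)^2
(3s)^3 = 3.7×10⁻³³ / (0.11)^2 = 3.1×10⁻³¹
s = 2.2×10⁻¹¹ mol/L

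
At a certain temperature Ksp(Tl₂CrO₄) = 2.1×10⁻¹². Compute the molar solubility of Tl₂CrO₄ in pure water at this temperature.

8.1×10⁻⁵ M

Tl₂CrO₄(s) ⇌ 2 Tl⁺(aq) + CrO₄²⁻(aq)
Call the molar solubility s, so that [Tl⁺] = 2s and [CrO₄²⁻] = s.
Ksp = [Tl⁺]^2[CrO₄²⁻] = (2s)^2 · s = 4s^3
4s^3 = 2.1×10⁻¹²  ⇒  s^3 = 5.3×10⁻¹³
s = 8.1×10⁻⁵ mol L⁻¹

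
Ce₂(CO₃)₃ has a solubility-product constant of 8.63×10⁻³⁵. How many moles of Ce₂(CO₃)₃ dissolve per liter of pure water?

Ce₂(CO₃)₃(s) ⇌ 2 Ce³⁺(aq) + 3 CO₃²⁻(aq)
Call the molar solubility s, so that [Ce³⁺] = 2s and [CO₃²⁻] = 3s.
Ksp = [Ce³⁺]^2[CO₃²⁻]^3 = (2s)^2 · (3s)^3 = 108s^5
108s^5 = 8.63×10⁻³⁵  ⇒  s^5 = 7.99×10⁻³⁷
s = (7.99×10⁻³⁷)^(1/5) = 6.03×10⁻⁸ mol/L

6.03×10⁻⁸ M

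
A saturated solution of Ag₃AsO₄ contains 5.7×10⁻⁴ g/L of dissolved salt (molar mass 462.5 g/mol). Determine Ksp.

Molar solubility s = (5.7×10⁻⁴ g/L) / (462.5 g/mol) = 1.232×10⁻⁶ mol/L
Ag₃AsO₄(s) ⇌ 3 Ag⁺(aq) + AsO₄³⁻(aq)
For each mole of Ag₃AsO₄ that dissolves per liter, [Ag⁺] = 3s and [AsO₄³⁻] = s; let s denote this solubility.
Ksp = [Ag⁺]^3[AsO₄³⁻] = (3s)^3 · s = 27s^4
Ksp = 27 × (1.232×10⁻⁶)^4 = 6.2×10⁻²³

Ksp = 6.2×10⁻²³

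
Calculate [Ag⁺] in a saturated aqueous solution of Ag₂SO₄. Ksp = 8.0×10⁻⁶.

2.5×10⁻² M

Ag₂SO₄(s) ⇌ 2 Ag⁺(aq) + SO₄²⁻(aq)
For each mole of Ag₂SO₄ that dissolves per liter, [Ag⁺] = 2s and [SO₄²⁻] = s; let s denote this solubility.
Ksp = [Ag⁺]^2[SO₄²⁻] = (2s)^2 · s = 4s^3 = 8.0×10⁻⁶
s = 1.3×10⁻² mol L⁻¹
[Ag⁺] = 2s = 2.5×10⁻² mol L⁻¹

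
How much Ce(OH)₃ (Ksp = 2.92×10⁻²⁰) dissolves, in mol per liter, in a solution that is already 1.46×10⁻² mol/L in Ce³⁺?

4.20×10⁻⁷ M

Ce(OH)₃(s) ⇌ Ce³⁺(aq) + 3 OH⁻(aq)
With Ce³⁺ already at 1.46×10⁻² mol/L and s small, take [Ce³⁺] ≈ 1.46×10⁻² mol/L and [OH⁻] = 3s.
Ksp = [Ce³⁺][OH⁻]^3 = (1.46×10⁻²)(3s)^3
(3s)^3 = 2.92×10⁻²⁰ / (1.46×10⁻²) = 2.00×10⁻¹⁸
s = 4.20×10⁻⁷ mol/L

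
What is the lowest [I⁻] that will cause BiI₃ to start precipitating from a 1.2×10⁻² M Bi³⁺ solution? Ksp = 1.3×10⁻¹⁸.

4.8×10⁻⁶ M

The threshold for precipitation is Q = Ksp.
BiI₃(s) ⇌ Bi³⁺(aq) + 3 I⁻(aq)
Ksp = [Bi³⁺][I⁻]^3 = [I⁻]^3(1.2×10⁻²)
[I⁻]^3 = 1.3×10⁻¹⁸ / (1.2×10⁻²) = 1.1×10⁻¹⁶
[I⁻] = 4.8×10⁻⁶ M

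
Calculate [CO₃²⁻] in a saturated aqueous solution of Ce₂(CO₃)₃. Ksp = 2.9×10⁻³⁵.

1.5×10⁻⁷ M

Ce₂(CO₃)₃(s) ⇌ 2 Ce³⁺(aq) + 3 CO₃²⁻(aq)
Let s be the molar solubility. Then [Ce³⁺] = 2s and [CO₃²⁻] = 3s.
Ksp = [Ce³⁺]^2[CO₃²⁻]^3 = (2s)^2 · (3s)^3 = 108s^5 = 2.9×10⁻³⁵
s = 4.9×10⁻⁸ mol/L
[CO₃²⁻] = 3s = 1.5×10⁻⁷ mol/L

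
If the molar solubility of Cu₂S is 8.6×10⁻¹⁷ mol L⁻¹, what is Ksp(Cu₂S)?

Cu₂S(s) ⇌ 2 Cu⁺(aq) + S²⁻(aq)
Call the molar solubility s, so that [Cu⁺] = 2s and [S²⁻] = s.
Ksp = [Cu⁺]^2[S²⁻] = (2s)^2 · s = 4s^3
Ksp = 4 × (8.6×10⁻¹⁷)^3 = 2.5×10⁻⁴⁸

Ksp = 2.5×10⁻⁴⁸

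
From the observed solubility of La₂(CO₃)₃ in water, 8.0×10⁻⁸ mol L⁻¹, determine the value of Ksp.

Ksp = 3.5×10⁻³⁴

La₂(CO₃)₃(s) ⇌ 2 La³⁺(aq) + 3 CO₃²⁻(aq)
If s mol/L of La₂(CO₃)₃ dissolves, [La³⁺] = 2s and [CO₃²⁻] = 3s.
Ksp = [La³⁺]^2[CO₃²⁻]^3 = (2s)^2 · (3s)^3 = 108s^5
Ksp = 108 × (8.0×10⁻⁸)^5 = 3.5×10⁻³⁴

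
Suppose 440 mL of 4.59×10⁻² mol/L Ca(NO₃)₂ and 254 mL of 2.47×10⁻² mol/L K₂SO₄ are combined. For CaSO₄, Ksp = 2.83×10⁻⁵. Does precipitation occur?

Yes

The combined volume is 694 mL.
[Ca²⁺] = (4.59×10⁻²)(440)/694 = 2.91×10⁻² mol/L
[SO₄²⁻] = (2.47×10⁻²)(254)/694 = 9.04×10⁻³ mol/L
Q = [Ca²⁺][SO₄²⁻] = 2.63×10⁻⁴
Since Q (2.63×10⁻⁴) exceeds Ksp (2.83×10⁻⁵), CaSO₄ will precipitate.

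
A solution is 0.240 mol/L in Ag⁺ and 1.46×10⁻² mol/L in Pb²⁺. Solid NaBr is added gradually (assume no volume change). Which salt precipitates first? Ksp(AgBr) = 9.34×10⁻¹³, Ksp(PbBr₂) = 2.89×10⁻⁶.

AgBr

Precipitation of each salt begins when its ion product equals Ksp.
For AgBr: [Br⁻] = (Ksp/[Ag⁺]) = 3.89×10⁻¹² mol/L
For PbBr₂: [Br⁻] = (Ksp/[Pb²⁺])^(1/2) = 1.41×10⁻² mol/L
AgBr requires the lower [Br⁻], so it precipitates first.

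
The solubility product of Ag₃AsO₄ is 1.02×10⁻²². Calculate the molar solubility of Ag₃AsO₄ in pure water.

Ag₃AsO₄(s) ⇌ 3 Ag⁺(aq) + AsO₄³⁻(aq)
Let s be the molar solubility. Then [Ag⁺] = 3s and [AsO₄³⁻] = s.
Ksp = [Ag⁺]^3[AsO₄³⁻] = (3s)^3 · s = 27s^4
27s^4 = 1.02×10⁻²²  ⇒  s^4 = 3.78×10⁻²⁴
s = (3.78×10⁻²⁴)^(1/4) = 1.39×10⁻⁶ mol/L

1.39×10⁻⁶ M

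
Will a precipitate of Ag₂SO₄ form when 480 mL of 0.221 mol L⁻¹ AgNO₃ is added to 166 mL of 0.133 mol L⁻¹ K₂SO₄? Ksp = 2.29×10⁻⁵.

After mixing, V = 480 mL + 166 mL = 646 mL.
[Ag⁺] = (0.221)(480)/646 = 0.164 mol L⁻¹
[SO₄²⁻] = (0.133)(166)/646 = 3.42×10⁻² mol L⁻¹
Q = [Ag⁺]^2[SO₄²⁻] = 9.22×10⁻⁴
Since Q (9.22×10⁻⁴) exceeds Ksp (2.29×10⁻⁵), Ag₂SO₄ will precipitate.

Yes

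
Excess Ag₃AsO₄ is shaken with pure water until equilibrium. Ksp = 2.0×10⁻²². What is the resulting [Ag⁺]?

Ag₃AsO₄(s) ⇌ 3 Ag⁺(aq) + AsO₄³⁻(aq)
With molar solubility s: [Ag⁺] = 3s, [AsO₄³⁻] = s.
Ksp = [Ag⁺]^3[AsO₄³⁻] = (3s)^3 · s = 27s^4 = 2.0×10⁻²²
s = 1.6×10⁻⁶ M
[Ag⁺] = 3s = 4.9×10⁻⁶ M

4.9×10⁻⁶ M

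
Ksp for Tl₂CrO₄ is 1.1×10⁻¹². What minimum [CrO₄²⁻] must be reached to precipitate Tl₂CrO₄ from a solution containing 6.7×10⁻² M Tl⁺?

A salt starts to precipitate once the ion product Q reaches its Ksp.
Tl₂CrO₄(s) ⇌ 2 Tl⁺(aq) + CrO₄²⁻(aq)
Ksp = [Tl⁺]^2[CrO₄²⁻] = [CrO₄²⁻](6.7×10⁻²)^2
[CrO₄²⁻] = 1.1×10⁻¹² / (6.7×10⁻²)^2 = 2.5×10⁻¹⁰
[CrO₄²⁻] = 2.5×10⁻¹⁰ M

2.5×10⁻¹⁰ M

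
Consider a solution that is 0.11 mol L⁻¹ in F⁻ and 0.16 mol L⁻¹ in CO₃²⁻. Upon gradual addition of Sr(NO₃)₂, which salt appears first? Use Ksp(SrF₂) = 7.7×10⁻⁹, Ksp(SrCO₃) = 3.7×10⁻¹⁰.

SrCO₃

Each salt precipitates once Q = Ksp for that salt.
For SrF₂: [Sr²⁺] = (Ksp/[F⁻]^2) = 6.4×10⁻⁷ mol L⁻¹
For SrCO₃: [Sr²⁺] = (Ksp/[CO₃²⁻]) = 2.3×10⁻⁹ mol L⁻¹
SrCO₃ requires the lower [Sr²⁺], so it precipitates first.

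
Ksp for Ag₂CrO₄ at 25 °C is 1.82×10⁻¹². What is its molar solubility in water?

7.69×10⁻⁵ M

Ag₂CrO₄(s) ⇌ 2 Ag⁺(aq) + CrO₄²⁻(aq)
Let s be the molar solubility. Then [Ag⁺] = 2s and [CrO₄²⁻] = s.
Ksp = [Ag⁺]^2[CrO₄²⁻] = (2s)^2 · s = 4s^3
4s^3 = 1.82×10⁻¹²  ⇒  s^3 = 4.55×10⁻¹³
s = (4.55×10⁻¹³)^(1/3) = 7.69×10⁻⁵ M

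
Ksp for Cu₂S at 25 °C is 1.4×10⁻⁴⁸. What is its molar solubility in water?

Cu₂S(s) ⇌ 2 Cu⁺(aq) + S²⁻(aq)
Let s be the molar solubility. Then [Cu⁺] = 2s and [S²⁻] = s.
Ksp = [Cu⁺]^2[S²⁻] = (2s)^2 · s = 4s^3
4s^3 = 1.4×10⁻⁴⁸  ⇒  s^3 = 3.5×10⁻⁴⁹
Taking the 3rd root, s = 7.0×10⁻¹⁷ mol/L.

7.0×10⁻¹⁷ M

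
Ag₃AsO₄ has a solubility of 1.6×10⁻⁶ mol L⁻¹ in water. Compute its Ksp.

Ag₃AsO₄(s) ⇌ 3 Ag⁺(aq) + AsO₄³⁻(aq)
Call the molar solubility s, so that [Ag⁺] = 3s and [AsO₄³⁻] = s.
Ksp = [Ag⁺]^3[AsO₄³⁻] = (3s)^3 · s = 27s^4
Ksp = 27 × (1.6×10⁻⁶)^4 = 1.8×10⁻²²

Ksp = 1.8×10⁻²²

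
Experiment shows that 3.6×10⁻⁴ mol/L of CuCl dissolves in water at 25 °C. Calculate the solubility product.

Ksp = 1.3×10⁻⁷

CuCl(s) ⇌ Cu⁺(aq) + Cl⁻(aq)
For each mole of CuCl that dissolves per liter, [Cu⁺] = s and [Cl⁻] = s; let s denote this solubility.
Ksp = [Cu⁺][Cl⁻] = s · s = s^2
Ksp = (3.6×10⁻⁴)^2 = 1.3×10⁻⁷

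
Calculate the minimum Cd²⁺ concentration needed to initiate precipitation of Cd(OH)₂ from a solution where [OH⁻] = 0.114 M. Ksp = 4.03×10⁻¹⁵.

3.10×10⁻¹³ M

The threshold for precipitation is Q = Ksp.
Cd(OH)₂(s) ⇌ Cd²⁺(aq) + 2 OH⁻(aq)
Ksp = [Cd²⁺][OH⁻]^2 = [Cd²⁺](0.114)^2
[Cd²⁺] = 4.03×10⁻¹⁵ / (0.114)^2 = 3.10×10⁻¹³
[Cd²⁺] = 3.10×10⁻¹³ M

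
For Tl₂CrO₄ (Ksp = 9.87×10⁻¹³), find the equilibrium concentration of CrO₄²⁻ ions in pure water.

6.27×10⁻⁵ M

Tl₂CrO₄(s) ⇌ 2 Tl⁺(aq) + CrO₄²⁻(aq)
Let s be the molar solubility. Then [Tl⁺] = 2s and [CrO₄²⁻] = s.
Ksp = [Tl⁺]^2[CrO₄²⁻] = (2s)^2 · s = 4s^3 = 9.87×10⁻¹³
s = 6.27×10⁻⁵ mol/L
[CrO₄²⁻] = s = 6.27×10⁻⁵ mol/L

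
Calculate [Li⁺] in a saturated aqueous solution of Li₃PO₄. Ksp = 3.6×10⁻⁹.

1.0×10⁻² M

Li₃PO₄(s) ⇌ 3 Li⁺(aq) + PO₄³⁻(aq)
Let s be the molar solubility. Then [Li⁺] = 3s and [PO₄³⁻] = s.
Ksp = [Li⁺]^3[PO₄³⁻] = (3s)^3 · s = 27s^4 = 3.6×10⁻⁹
s = 3.4×10⁻³ M
[Li⁺] = 3s = 1.0×10⁻² M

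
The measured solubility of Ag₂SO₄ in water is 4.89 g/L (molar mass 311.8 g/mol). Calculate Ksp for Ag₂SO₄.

Molar solubility s = (4.89 g/L) / (311.8 g/mol) = 1.5683×10⁻² mol/L
Ag₂SO₄(s) ⇌ 2 Ag⁺(aq) + SO₄²⁻(aq)
For each mole of Ag₂SO₄ that dissolves per liter, [Ag⁺] = 2s and [SO₄²⁻] = s; let s denote this solubility.
Ksp = [Ag⁺]^2[SO₄²⁻] = (2s)^2 · s = 4s^3
Ksp = 4 × (1.5683×10⁻²)^3 = 1.54×10⁻⁵

Ksp = 1.54×10⁻⁵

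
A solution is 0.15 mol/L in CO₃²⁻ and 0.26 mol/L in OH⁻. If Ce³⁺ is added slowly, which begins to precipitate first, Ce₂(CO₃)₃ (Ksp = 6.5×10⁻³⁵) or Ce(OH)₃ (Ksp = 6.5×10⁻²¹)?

Ce(OH)₃

Precipitation of each salt begins when its ion product equals Ksp.
For Ce₂(CO₃)₃: [Ce³⁺] = (Ksp/[CO₃²⁻]^3)^(1/2) = 1.4×10⁻¹⁶ mol/L
For Ce(OH)₃: [Ce³⁺] = (Ksp/[OH⁻]^3) = 3.7×10⁻¹⁹ mol/L
Ce(OH)₃ requires the lower [Ce³⁺], so it precipitates first.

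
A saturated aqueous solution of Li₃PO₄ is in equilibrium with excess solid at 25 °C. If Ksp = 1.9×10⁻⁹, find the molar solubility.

2.9×10⁻³ M

Li₃PO₄(s) ⇌ 3 Li⁺(aq) + PO₄³⁻(aq)
If s mol/L of Li₃PO₄ dissolves, [Li⁺] = 3s and [PO₄³⁻] = s.
Ksp = [Li⁺]^3[PO₄³⁻] = (3s)^3 · s = 27s^4
27s^4 = 1.9×10⁻⁹  ⇒  s^4 = 7.0×10⁻¹¹
s = 2.9×10⁻³ M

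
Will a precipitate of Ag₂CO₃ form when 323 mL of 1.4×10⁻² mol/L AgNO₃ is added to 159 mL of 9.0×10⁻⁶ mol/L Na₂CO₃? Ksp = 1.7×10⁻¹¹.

Total volume after mixing = 323 + 159 = 482 mL.
[Ag⁺] = (1.4×10⁻²)(323)/482 = 9.4×10⁻³ mol/L
[CO₃²⁻] = (9.0×10⁻⁶)(159)/482 = 3.0×10⁻⁶ mol/L
Q = [Ag⁺]^2[CO₃²⁻] = 2.6×10⁻¹⁰
Since Q (2.6×10⁻¹⁰) exceeds Ksp (1.7×10⁻¹¹), Ag₂CO₃ will precipitate.

Yes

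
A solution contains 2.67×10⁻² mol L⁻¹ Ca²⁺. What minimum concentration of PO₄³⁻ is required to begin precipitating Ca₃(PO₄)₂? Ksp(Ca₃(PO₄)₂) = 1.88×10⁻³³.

9.94×10⁻¹⁵ M

Precipitation begins when Q = Ksp.
Ca₃(PO₄)₂(s) ⇌ 3 Ca²⁺(aq) + 2 PO₄³⁻(aq)
Ksp = [Ca²⁺]^3[PO₄³⁻]^2 = [PO₄³⁻]^2(2.67×10⁻²)^3
[PO₄³⁻]^2 = 1.88×10⁻³³ / (2.67×10⁻²)^3 = 9.88×10⁻²⁹
[PO₄³⁻] = 9.94×10⁻¹⁵ mol L⁻¹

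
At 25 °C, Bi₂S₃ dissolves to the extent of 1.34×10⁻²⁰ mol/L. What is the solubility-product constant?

Bi₂S₃(s) ⇌ 2 Bi³⁺(aq) + 3 S²⁻(aq)
For each mole of Bi₂S₃ that dissolves per liter, [Bi³⁺] = 2s and [S²⁻] = 3s; let s denote this solubility.
Ksp = [Bi³⁺]^2[S²⁻]^3 = (2s)^2 · (3s)^3 = 108s^5
Ksp = 108 × (1.34×10⁻²⁰)^5 = 4.67×10⁻⁹⁸

Ksp = 4.67×10⁻⁹⁸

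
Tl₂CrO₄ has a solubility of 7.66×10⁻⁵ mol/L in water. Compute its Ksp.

Tl₂CrO₄(s) ⇌ 2 Tl⁺(aq) + CrO₄²⁻(aq)
With molar solubility s: [Tl⁺] = 2s, [CrO₄²⁻] = s.
Ksp = [Tl⁺]^2[CrO₄²⁻] = (2s)^2 · s = 4s^3
Ksp = 4 × (7.66×10⁻⁵)^3 = 1.80×10⁻¹²

Ksp = 1.80×10⁻¹²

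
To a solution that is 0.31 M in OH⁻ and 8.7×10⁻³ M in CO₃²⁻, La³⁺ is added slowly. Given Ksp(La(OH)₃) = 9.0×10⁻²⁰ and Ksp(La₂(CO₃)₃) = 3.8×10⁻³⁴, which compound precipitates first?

Precipitation begins when Q = Ksp.
For La(OH)₃: [La³⁺] = (Ksp/[OH⁻]^3) = 3.0×10⁻¹⁸ M
For La₂(CO₃)₃: [La³⁺] = (Ksp/[CO₃²⁻]^3)^(1/2) = 2.4×10⁻¹⁴ M
La(OH)₃ requires the lower [La³⁺], so it precipitates first.

La(OH)₃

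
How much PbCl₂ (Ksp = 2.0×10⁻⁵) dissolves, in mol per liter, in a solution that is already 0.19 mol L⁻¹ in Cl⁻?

5.5×10⁻⁴ M

PbCl₂(s) ⇌ Pb²⁺(aq) + 2 Cl⁻(aq)
Let s be the solubility of PbCl₂ here. The common ion gives [Cl⁻] ≈ 0.19 mol L⁻¹, and [Pb²⁺] = s.
Ksp = [Pb²⁺][Cl⁻]^2 = s(0.19)^2
s = 2.0×10⁻⁵ / (0.19)^2 = 5.5×10⁻⁴
s = 5.5×10⁻⁴ mol L⁻¹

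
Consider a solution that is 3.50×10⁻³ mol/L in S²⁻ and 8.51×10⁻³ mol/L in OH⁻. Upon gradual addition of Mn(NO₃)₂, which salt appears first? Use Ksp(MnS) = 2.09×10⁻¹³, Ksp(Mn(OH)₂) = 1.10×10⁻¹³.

The threshold for precipitation is Q = Ksp.
For MnS: [Mn²⁺] = (Ksp/[S²⁻]) = 5.97×10⁻¹¹ mol/L
For Mn(OH)₂: [Mn²⁺] = (Ksp/[OH⁻]^2) = 1.52×10⁻⁹ mol/L
MnS requires the lower [Mn²⁺], so it precipitates first.

MnS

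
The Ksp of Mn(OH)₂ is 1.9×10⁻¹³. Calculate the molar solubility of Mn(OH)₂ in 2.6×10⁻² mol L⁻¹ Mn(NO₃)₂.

Mn(OH)₂(s) ⇌ Mn²⁺(aq) + 2 OH⁻(aq)
Mn²⁺ is already present at 2.6×10⁻² mol L⁻¹. If s mol/L of Mn(OH)₂ dissolves, [OH⁻] = 2s while [Mn²⁺] ≈ 2.6×10⁻² mol L⁻¹.
Ksp = [Mn²⁺][OH⁻]^2 = (2.6×10⁻²)(2s)^2
(2s)^2 = 1.9×10⁻¹³ / (2.6×10⁻²) = 7.3×10⁻¹²
s = 1.4×10⁻⁶ mol L⁻¹

1.4×10⁻⁶ M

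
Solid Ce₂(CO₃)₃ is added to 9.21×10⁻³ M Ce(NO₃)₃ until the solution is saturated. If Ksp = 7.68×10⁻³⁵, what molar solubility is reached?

3.22×10⁻¹¹ M

Ce₂(CO₃)₃(s) ⇌ 2 Ce³⁺(aq) + 3 CO₃²⁻(aq)
Ce³⁺ is already present at 9.21×10⁻³ M. If s mol/L of Ce₂(CO₃)₃ dissolves, [CO₃²⁻] = 3s while [Ce³⁺] ≈ 9.21×10⁻³ M.
Ksp = [Ce³⁺]^2[CO₃²⁻]^3 = (9.21×10⁻³)^2(3s)^3
(3s)^3 = 7.68×10⁻³⁵ / (9.21×10⁻³)^2 = 9.05×10⁻³¹
s = 3.22×10⁻¹¹ M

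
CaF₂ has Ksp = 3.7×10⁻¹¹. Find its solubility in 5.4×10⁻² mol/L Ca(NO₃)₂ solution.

CaF₂(s) ⇌ Ca²⁺(aq) + 2 F⁻(aq)
The solution already contains Ca²⁺ at 5.4×10⁻² mol/L. Let s be the molar solubility of CaF₂.
[Ca²⁺] ≈ 5.4×10⁻² mol/L (common ion dominates); [F⁻] = 2s.
Ksp = [Ca²⁺][F⁻]^2 = (5.4×10⁻²)(2s)^2
(2s)^2 = 3.7×10⁻¹¹ / (5.4×10⁻²) = 6.9×10⁻¹⁰
s = 1.3×10⁻⁵ mol/L

1.3×10⁻⁵ M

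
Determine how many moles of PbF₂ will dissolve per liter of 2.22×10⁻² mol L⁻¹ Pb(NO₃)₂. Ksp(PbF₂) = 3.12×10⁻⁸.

PbF₂(s) ⇌ Pb²⁺(aq) + 2 F⁻(aq)
The solution already contains Pb²⁺ at 2.22×10⁻² mol L⁻¹. Let s be the molar solubility of PbF₂.
[Pb²⁺] ≈ 2.22×10⁻² mol L⁻¹ (common ion dominates); [F⁻] = 2s.
Ksp = [Pb²⁺][F⁻]^2 = (2.22×10⁻²)(2s)^2
(2s)^2 = 3.12×10⁻⁸ / (2.22×10⁻²) = 1.41×10⁻⁶
s = 5.93×10⁻⁴ mol L⁻¹

5.93×10⁻⁴ M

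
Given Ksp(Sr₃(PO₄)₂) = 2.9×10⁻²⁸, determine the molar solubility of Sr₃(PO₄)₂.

1.2×10⁻⁶ M

Sr₃(PO₄)₂(s) ⇌ 3 Sr²⁺(aq) + 2 PO₄³⁻(aq)
Call the molar solubility s, so that [Sr²⁺] = 3s and [PO₄³⁻] = 2s.
Ksp = [Sr²⁺]^3[PO₄³⁻]^2 = (3s)^3 · (2s)^2 = 108s^5
108s^5 = 2.9×10⁻²⁸  ⇒  s^5 = 2.7×10⁻³⁰
s = (2.7×10⁻³⁰)^(1/5) = 1.2×10⁻⁶ mol/L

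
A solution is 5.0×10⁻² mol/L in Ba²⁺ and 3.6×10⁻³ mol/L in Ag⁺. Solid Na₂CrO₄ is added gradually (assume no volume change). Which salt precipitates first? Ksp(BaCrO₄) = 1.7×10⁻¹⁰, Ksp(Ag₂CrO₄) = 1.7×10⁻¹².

BaCrO₄

The threshold for precipitation is Q = Ksp.
For BaCrO₄: [CrO₄²⁻] = (Ksp/[Ba²⁺]) = 3.4×10⁻⁹ mol/L
For Ag₂CrO₄: [CrO₄²⁻] = (Ksp/[Ag⁺]^2) = 1.3×10⁻⁷ mol/L
Since BaCrO₄ needs less CrO₄²⁻ to reach saturation, it precipitates first.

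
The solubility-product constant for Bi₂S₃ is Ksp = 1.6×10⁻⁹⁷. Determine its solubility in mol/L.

1.7×10⁻²⁰ M

Bi₂S₃(s) ⇌ 2 Bi³⁺(aq) + 3 S²⁻(aq)
Let s be the molar solubility. Then [Bi³⁺] = 2s and [S²⁻] = 3s.
Ksp = [Bi³⁺]^2[S²⁻]^3 = (2s)^2 · (3s)^3 = 108s^5
108s^5 = 1.6×10⁻⁹⁷  ⇒  s^5 = 1.5×10⁻⁹⁹
s = 1.7×10⁻²⁰ M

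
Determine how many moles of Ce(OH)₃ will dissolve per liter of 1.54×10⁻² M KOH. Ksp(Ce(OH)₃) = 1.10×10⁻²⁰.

3.01×10⁻¹⁵ M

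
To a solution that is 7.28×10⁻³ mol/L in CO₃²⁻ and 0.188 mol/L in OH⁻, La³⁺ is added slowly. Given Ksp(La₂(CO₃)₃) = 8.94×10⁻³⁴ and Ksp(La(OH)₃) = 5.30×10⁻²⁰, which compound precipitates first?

La(OH)₃

Each salt precipitates once Q = Ksp for that salt.
For La₂(CO₃)₃: [La³⁺] = (Ksp/[CO₃²⁻]^3)^(1/2) = 4.81×10⁻¹⁴ mol/L
For La(OH)₃: [La³⁺] = (Ksp/[OH⁻]^3) = 7.98×10⁻¹⁸ mol/L
La(OH)₃ requires the lower [La³⁺], so it precipitates first.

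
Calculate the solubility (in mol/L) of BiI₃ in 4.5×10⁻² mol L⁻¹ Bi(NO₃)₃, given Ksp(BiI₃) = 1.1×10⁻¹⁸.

9.7×10⁻⁷ M

BiI₃(s) ⇌ Bi³⁺(aq) + 3 I⁻(aq)
Bi³⁺ is already present at 4.5×10⁻² mol L⁻¹. If s mol/L of BiI₃ dissolves, [I⁻] = 3s while [Bi³⁺] ≈ 4.5×10⁻² mol L⁻¹.
Ksp = [Bi³⁺][I⁻]^3 = (4.5×10⁻²)(3s)^3
(3s)^3 = 1.1×10⁻¹⁸ / (4.5×10⁻²) = 2.4×10⁻¹⁷
s = 9.7×10⁻⁷ mol L⁻¹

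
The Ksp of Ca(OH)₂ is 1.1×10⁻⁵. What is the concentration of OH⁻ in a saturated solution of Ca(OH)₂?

2.8×10⁻² M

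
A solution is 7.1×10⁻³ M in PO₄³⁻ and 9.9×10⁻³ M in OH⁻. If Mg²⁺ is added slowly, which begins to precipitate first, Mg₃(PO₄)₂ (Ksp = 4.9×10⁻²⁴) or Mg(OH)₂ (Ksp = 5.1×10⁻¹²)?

Mg(OH)₂

Precipitation begins when Q = Ksp.
For Mg₃(PO₄)₂: [Mg²⁺] = (Ksp/[PO₄³⁻]^2)^(1/3) = 4.6×10⁻⁷ M
For Mg(OH)₂: [Mg²⁺] = (Ksp/[OH⁻]^2) = 5.2×10⁻⁸ M
The smaller threshold [Mg²⁺] is reached first, so Mg(OH)₂ precipitates first.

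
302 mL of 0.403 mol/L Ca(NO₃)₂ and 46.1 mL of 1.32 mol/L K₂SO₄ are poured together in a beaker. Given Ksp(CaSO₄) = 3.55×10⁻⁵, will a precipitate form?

Yes

Total volume after mixing = 302 + 46.1 = 348.1 mL.
[Ca²⁺] = (0.403)(302)/348.1 = 0.350 mol/L
[SO₄²⁻] = (1.32)(46.1)/348.1 = 0.175 mol/L
Q = [Ca²⁺][SO₄²⁻] = 6.11×10⁻²
Q = 6.11×10⁻² > Ksp = 3.55×10⁻⁵, so the solution is supersaturated and CaSO₄ precipitates.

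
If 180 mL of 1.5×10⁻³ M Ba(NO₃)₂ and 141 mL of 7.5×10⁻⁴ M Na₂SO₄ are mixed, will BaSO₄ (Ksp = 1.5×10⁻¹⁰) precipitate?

The combined volume is 321 mL.
[Ba²⁺] = (1.5×10⁻³)(180)/321 = 8.4×10⁻⁴ M
[SO₄²⁻] = (7.5×10⁻⁴)(141)/321 = 3.3×10⁻⁴ M
Q = [Ba²⁺][SO₄²⁻] = 2.8×10⁻⁷
Because Q > Ksp (2.8×10⁻⁷ vs 1.5×10⁻¹⁰), a precipitate of BaSO₄ forms.

Yes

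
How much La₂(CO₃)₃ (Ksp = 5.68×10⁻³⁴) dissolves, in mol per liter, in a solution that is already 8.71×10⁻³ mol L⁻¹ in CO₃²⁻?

La₂(CO₃)₃(s) ⇌ 2 La³⁺(aq) + 3 CO₃²⁻(aq)
CO₃²⁻ is already present at 8.71×10⁻³ mol L⁻¹. If s mol/L of La₂(CO₃)₃ dissolves, [La³⁺] = 2s while [CO₃²⁻] ≈ 8.71×10⁻³ mol L⁻¹.
Ksp = [La³⁺]^2[CO₃²⁻]^3 = (2s)^2(8.71×10⁻³)^3
(2s)^2 = 5.68×10⁻³⁴ / (8.71×10⁻³)^3 = 8.60×10⁻²⁸
s = 1.47×10⁻¹⁴ mol L⁻¹

1.47×10⁻¹⁴ M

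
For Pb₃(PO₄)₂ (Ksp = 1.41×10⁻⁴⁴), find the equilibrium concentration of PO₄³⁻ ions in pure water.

1.33×10⁻⁹ M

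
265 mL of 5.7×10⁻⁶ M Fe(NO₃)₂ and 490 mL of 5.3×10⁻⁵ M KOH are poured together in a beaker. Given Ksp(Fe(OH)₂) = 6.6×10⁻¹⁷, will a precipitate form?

Yes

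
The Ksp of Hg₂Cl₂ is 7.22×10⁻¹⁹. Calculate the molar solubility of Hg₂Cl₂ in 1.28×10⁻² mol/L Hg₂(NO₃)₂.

Hg₂Cl₂(s) ⇌ Hg₂²⁺(aq) + 2 Cl⁻(aq)
With Hg₂²⁺ already at 1.28×10⁻² mol/L and s small, take [Hg₂²⁺] ≈ 1.28×10⁻² mol/L and [Cl⁻] = 2s.
Ksp = [Hg₂²⁺][Cl⁻]^2 = (1.28×10⁻²)(2s)^2
(2s)^2 = 7.22×10⁻¹⁹ / (1.28×10⁻²) = 5.64×10⁻¹⁷
s = 3.76×10⁻⁹ mol/L

3.76×10⁻⁹ M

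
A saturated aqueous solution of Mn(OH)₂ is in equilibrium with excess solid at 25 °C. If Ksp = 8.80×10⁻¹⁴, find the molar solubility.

2.80×10⁻⁵ M

Mn(OH)₂(s) ⇌ Mn²⁺(aq) + 2 OH⁻(aq)
Call the molar solubility s, so that [Mn²⁺] = s and [OH⁻] = 2s.
Ksp = [Mn²⁺][OH⁻]^2 = s · (2s)^2 = 4s^3
4s^3 = 8.80×10⁻¹⁴  ⇒  s^3 = 2.20×10⁻¹⁴
s = (2.20×10⁻¹⁴)^(1/3) = 2.80×10⁻⁵ mol L⁻¹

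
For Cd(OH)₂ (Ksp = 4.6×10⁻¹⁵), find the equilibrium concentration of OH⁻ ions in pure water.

2.1×10⁻⁵ M

Cd(OH)₂(s) ⇌ Cd²⁺(aq) + 2 OH⁻(aq)
If s mol/L of Cd(OH)₂ dissolves, [Cd²⁺] = s and [OH⁻] = 2s.
Ksp = [Cd²⁺][OH⁻]^2 = s · (2s)^2 = 4s^3 = 4.6×10⁻¹⁵
s = 1.0×10⁻⁵ M
[OH⁻] = 2s = 2.1×10⁻⁵ M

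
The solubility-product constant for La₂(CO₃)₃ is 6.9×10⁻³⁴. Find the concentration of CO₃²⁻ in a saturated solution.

2.7×10⁻⁷ M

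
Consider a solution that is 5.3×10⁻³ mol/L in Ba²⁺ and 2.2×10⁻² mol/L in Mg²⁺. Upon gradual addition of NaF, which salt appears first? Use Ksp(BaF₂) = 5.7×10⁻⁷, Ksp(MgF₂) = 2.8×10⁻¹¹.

MgF₂

Precipitation of each salt begins when its ion product equals Ksp.
For BaF₂: [F⁻] = (Ksp/[Ba²⁺])^(1/2) = 1.0×10⁻² mol/L
For MgF₂: [F⁻] = (Ksp/[Mg²⁺])^(1/2) = 3.6×10⁻⁵ mol/L
The smaller threshold [F⁻] is reached first, so MgF₂ precipitates first.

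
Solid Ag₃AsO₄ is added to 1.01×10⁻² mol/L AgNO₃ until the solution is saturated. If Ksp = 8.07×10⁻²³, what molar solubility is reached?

Ag₃AsO₄(s) ⇌ 3 Ag⁺(aq) + AsO₄³⁻(aq)
With Ag⁺ already at 1.01×10⁻² mol/L and s small, take [Ag⁺] ≈ 1.01×10⁻² mol/L and [AsO₄³⁻] = s.
Ksp = [Ag⁺]^3[AsO₄³⁻] = (1.01×10⁻²)^3s
s = 8.07×10⁻²³ / (1.01×10⁻²)^3 = 7.83×10⁻¹⁷
s = 7.83×10⁻¹⁷ mol/L

7.83×10⁻¹⁷ M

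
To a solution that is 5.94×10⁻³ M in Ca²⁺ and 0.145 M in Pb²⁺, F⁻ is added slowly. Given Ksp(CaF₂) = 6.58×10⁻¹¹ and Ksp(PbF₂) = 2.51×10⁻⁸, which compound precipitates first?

Precipitation of each salt begins when its ion product equals Ksp.
For CaF₂: [F⁻] = (Ksp/[Ca²⁺])^(1/2) = 1.05×10⁻⁴ M
For PbF₂: [F⁻] = (Ksp/[Pb²⁺])^(1/2) = 4.16×10⁻⁴ M
CaF₂ requires the lower [F⁻], so it precipitates first.

CaF₂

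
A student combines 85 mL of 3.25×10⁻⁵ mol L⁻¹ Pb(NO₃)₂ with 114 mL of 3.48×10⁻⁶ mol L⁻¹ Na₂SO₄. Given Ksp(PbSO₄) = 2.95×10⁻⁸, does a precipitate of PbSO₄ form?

Total volume after mixing = 85 + 114 = 199 mL.
[Pb²⁺] = (3.25×10⁻⁵)(85)/199 = 1.39×10⁻⁵ mol L⁻¹
[SO₄²⁻] = (3.48×10⁻⁶)(114)/199 = 1.99×10⁻⁶ mol L⁻¹
Q = [Pb²⁺][SO₄²⁻] = 2.77×10⁻¹¹
Q < Ksp (2.77×10⁻¹¹ vs 2.95×10⁻⁸); the solution remains unsaturated and no precipitate forms.

No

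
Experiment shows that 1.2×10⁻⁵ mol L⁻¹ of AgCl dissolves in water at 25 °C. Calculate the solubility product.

Ksp = 1.4×10⁻¹⁰

AgCl(s) ⇌ Ag⁺(aq) + Cl⁻(aq)
If s mol/L of AgCl dissolves, [Ag⁺] = s and [Cl⁻] = s.
Ksp = [Ag⁺][Cl⁻] = s · s = s^2
Ksp = (1.2×10⁻⁵)^2 = 1.4×10⁻¹⁰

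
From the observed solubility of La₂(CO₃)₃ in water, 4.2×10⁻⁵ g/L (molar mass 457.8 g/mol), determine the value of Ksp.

Ksp = 7.0×10⁻³⁴

Molar solubility s = (4.2×10⁻⁵ g/L) / (457.8 g/mol) = 9.174×10⁻⁸ mol/L
La₂(CO₃)₃(s) ⇌ 2 La³⁺(aq) + 3 CO₃²⁻(aq)
Let s be the molar solubility. Then [La³⁺] = 2s and [CO₃²⁻] = 3s.
Ksp = [La³⁺]^2[CO₃²⁻]^3 = (2s)^2 · (3s)^3 = 108s^5
Ksp = 108 × (9.174×10⁻⁸)^5 = 7.0×10⁻³⁴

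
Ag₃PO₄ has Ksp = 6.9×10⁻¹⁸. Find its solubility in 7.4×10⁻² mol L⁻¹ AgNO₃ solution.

Ag₃PO₄(s) ⇌ 3 Ag⁺(aq) + PO₄³⁻(aq)
Let s be the solubility of Ag₃PO₄ here. The common ion gives [Ag⁺] ≈ 7.4×10⁻² mol L⁻¹, and [PO₄³⁻] = s.
Ksp = [Ag⁺]^3[PO₄³⁻] = (7.4×10⁻²)^3s
s = 6.9×10⁻¹⁸ / (7.4×10⁻²)^3 = 1.7×10⁻¹⁴
s = 1.7×10⁻¹⁴ mol L⁻¹

1.7×10⁻¹⁴ M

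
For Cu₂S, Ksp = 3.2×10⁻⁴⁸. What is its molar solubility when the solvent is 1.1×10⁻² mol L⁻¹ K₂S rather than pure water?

8.5×10⁻²⁴ M

Cu₂S(s) ⇌ 2 Cu⁺(aq) + S²⁻(aq)
Let s be the solubility of Cu₂S here. The common ion gives [S²⁻] ≈ 1.1×10⁻² mol L⁻¹, and [Cu⁺] = 2s.
Ksp = [Cu⁺]^2[S²⁻] = (2s)^2(1.1×10⁻²)
(2s)^2 = 3.2×10⁻⁴⁸ / (1.1×10⁻²) = 2.9×10⁻⁴⁶
s = 8.5×10⁻²⁴ mol L⁻¹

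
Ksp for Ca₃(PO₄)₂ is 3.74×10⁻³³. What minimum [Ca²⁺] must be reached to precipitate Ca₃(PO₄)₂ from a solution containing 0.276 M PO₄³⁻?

Precipitation begins when Q = Ksp.
Ca₃(PO₄)₂(s) ⇌ 3 Ca²⁺(aq) + 2 PO₄³⁻(aq)
Ksp = [Ca²⁺]^3[PO₄³⁻]^2 = [Ca²⁺]^3(0.276)^2
[Ca²⁺]^3 = 3.74×10⁻³³ / (0.276)^2 = 4.91×10⁻³²
[Ca²⁺] = 3.66×10⁻¹¹ M

3.66×10⁻¹¹ M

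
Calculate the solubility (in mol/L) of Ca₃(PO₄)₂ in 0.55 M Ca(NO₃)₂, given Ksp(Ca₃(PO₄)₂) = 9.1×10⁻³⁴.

3.7×10⁻¹⁷ M

Ca₃(PO₄)₂(s) ⇌ 3 Ca²⁺(aq) + 2 PO₄³⁻(aq)
The solution already contains Ca²⁺ at 0.55 M. Let s be the molar solubility of Ca₃(PO₄)₂.
[Ca²⁺] ≈ 0.55 M (common ion dominates); [PO₄³⁻] = 2s.
Ksp = [Ca²⁺]^3[PO₄³⁻]^2 = (0.55)^3(2s)^2
(2s)^2 = 9.1×10⁻³⁴ / (0.55)^3 = 5.5×10⁻³³
s = 3.7×10⁻¹⁷ M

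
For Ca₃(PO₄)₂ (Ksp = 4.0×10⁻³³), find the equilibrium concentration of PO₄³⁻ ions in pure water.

Ca₃(PO₄)₂(s) ⇌ 3 Ca²⁺(aq) + 2 PO₄³⁻(aq)
With molar solubility s: [Ca²⁺] = 3s, [PO₄³⁻] = 2s.
Ksp = [Ca²⁺]^3[PO₄³⁻]^2 = (3s)^3 · (2s)^2 = 108s^5 = 4.0×10⁻³³
s = 1.3×10⁻⁷ mol L⁻¹
[PO₄³⁻] = 2s = 2.6×10⁻⁷ mol L⁻¹

2.6×10⁻⁷ M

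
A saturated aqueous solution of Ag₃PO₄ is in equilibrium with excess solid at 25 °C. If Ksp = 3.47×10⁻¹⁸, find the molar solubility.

Ag₃PO₄(s) ⇌ 3 Ag⁺(aq) + PO₄³⁻(aq)
With molar solubility s: [Ag⁺] = 3s, [PO₄³⁻] = s.
Ksp = [Ag⁺]^3[PO₄³⁻] = (3s)^3 · s = 27s^4
27s^4 = 3.47×10⁻¹⁸  ⇒  s^4 = 1.29×10⁻¹⁹
s = (1.29×10⁻¹⁹)^(1/4) = 1.89×10⁻⁵ mol/L

1.89×10⁻⁵ M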